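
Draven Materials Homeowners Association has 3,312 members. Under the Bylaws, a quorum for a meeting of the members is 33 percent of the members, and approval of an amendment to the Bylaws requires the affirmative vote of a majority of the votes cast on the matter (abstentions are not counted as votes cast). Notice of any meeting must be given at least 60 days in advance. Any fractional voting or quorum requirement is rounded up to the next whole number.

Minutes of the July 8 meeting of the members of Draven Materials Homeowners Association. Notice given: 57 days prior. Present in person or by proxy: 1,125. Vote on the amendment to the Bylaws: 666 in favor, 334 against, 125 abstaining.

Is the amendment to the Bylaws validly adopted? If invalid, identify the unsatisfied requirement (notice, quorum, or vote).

Invalid — notice requirement not satisfied.

Notice: 57 days given; 60 required. Not satisfied.
Quorum: 33% of 3,312 = 1,092.96, rounded up to 1,093; 1,125 present. Satisfied.
Vote: requires a majority of the votes cast (1,125 − 125 abstaining = 1,000); a majority of 1000 is 501, so 501 needed; 666 in favor. Satisfied.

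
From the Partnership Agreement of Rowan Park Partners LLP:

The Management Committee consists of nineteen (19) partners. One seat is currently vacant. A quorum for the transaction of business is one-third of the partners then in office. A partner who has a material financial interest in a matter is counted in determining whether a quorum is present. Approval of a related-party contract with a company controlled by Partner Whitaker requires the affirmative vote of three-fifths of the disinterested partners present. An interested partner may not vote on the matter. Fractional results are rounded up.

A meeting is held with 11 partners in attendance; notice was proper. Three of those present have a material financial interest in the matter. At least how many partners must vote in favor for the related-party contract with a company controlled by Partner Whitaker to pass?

The related-party contract with a company controlled by Partner Whitaker requires three-fifths of the disinterested partners present (11 − 3 = 8).
3/5 of 8 = 4.80, rounded up to 5.

5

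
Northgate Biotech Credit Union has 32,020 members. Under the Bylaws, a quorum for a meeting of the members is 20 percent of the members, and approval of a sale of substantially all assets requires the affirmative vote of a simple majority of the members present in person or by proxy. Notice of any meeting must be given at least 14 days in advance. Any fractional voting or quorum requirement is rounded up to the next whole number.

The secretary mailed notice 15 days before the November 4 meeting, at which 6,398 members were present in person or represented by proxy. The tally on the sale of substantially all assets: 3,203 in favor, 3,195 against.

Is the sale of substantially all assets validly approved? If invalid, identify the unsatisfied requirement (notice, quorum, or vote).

Notice: 15 days given; 14 required. Satisfied.
Quorum: 20% of 32,020 = 6,404; 6,398 present. Not satisfied.
Vote: requires a majority of those present (6,398); a majority of 6398 is 3200, so 3,200 needed; 3,203 in favor. Satisfied.

Invalid — quorum requirement not satisfied.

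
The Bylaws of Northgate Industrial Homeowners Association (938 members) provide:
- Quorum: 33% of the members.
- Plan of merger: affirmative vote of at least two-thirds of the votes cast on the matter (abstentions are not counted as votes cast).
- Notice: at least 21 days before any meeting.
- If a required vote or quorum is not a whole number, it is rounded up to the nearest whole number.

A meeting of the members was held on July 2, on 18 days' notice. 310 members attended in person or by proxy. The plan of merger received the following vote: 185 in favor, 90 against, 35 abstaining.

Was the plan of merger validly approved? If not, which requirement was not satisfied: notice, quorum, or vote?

Invalid — notice requirement not satisfied.

Notice: 18 days given; 21 required. Not satisfied.
Quorum: 33% of 938 = 309.54, rounded up to 310; 310 present. Satisfied.
Vote: requires two-thirds of the votes cast (310 − 35 abstaining = 275); 2/3 of 275 = 183.33, rounded up to 184, so 184 needed; 185 in favor. Satisfied.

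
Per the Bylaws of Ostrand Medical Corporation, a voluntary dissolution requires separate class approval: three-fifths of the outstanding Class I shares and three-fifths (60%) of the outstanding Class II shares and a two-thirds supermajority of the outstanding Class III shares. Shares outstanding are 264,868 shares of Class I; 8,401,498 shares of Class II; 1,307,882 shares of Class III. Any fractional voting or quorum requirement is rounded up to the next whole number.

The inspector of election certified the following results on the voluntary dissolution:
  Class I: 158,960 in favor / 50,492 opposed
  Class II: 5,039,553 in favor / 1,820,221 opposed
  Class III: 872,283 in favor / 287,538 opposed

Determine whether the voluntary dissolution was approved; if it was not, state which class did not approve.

Class I: 3/5 of 264868 = 158920.80, rounded up to 158921; 158,921 required, 158,960 in favor — approved.
Class II: 3/5 of 8401498 = 5040898.80, rounded up to 5040899; 5,040,899 required, 5,039,553 in favor — not approved.
Class III: 2/3 of 1307882 = 871921.33, rounded up to 871922; 871,922 required, 872,283 in favor — approved.

Not approved — the Class II shares did not give the required vote.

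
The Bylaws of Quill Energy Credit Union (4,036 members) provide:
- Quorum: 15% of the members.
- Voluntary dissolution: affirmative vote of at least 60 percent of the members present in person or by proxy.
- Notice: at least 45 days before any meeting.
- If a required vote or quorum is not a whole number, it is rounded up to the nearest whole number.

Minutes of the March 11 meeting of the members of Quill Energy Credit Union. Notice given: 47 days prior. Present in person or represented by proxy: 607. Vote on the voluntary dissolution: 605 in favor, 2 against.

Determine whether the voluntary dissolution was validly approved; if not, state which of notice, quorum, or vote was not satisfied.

Notice: 47 days given; 45 required. Satisfied.
Quorum: 15% of 4,036 = 605.40, rounded up to 606; 607 present. Satisfied.
Vote: requires three-fifths of those present (607); 3/5 of 607 = 364.20, rounded up to 365, so 365 needed; 605 in favor. Satisfied.

Valid — all requirements satisfied.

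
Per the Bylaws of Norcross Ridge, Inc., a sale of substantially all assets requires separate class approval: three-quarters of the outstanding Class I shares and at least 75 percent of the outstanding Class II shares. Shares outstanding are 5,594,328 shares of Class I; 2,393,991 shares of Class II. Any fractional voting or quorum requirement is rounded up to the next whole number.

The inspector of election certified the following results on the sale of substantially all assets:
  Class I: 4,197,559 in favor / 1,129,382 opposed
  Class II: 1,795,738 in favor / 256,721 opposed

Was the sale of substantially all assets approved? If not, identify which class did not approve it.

Approved — every class gave the required vote.

Class I: 3/4 of 5594328 = 4195746; 4,195,746 required, 4,197,559 in favor — approved.
Class II: 3/4 of 2393991 = 1795493.25, rounded up to 1795494; 1,795,494 required, 1,795,738 in favor — approved.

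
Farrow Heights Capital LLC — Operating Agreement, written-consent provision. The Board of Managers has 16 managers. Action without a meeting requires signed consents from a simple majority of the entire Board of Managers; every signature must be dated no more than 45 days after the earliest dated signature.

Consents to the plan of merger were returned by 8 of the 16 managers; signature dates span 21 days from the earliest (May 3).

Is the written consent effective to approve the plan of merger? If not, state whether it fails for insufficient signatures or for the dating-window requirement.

Not effective — insufficient signatures.

Signatures required: a simple majority of 16 — a majority of 16 is 9, so 9 needed; 8 signed. Insufficient.
Dating window: the latest signature is 21 days after the earliest; the limit is 45 days. Within the window.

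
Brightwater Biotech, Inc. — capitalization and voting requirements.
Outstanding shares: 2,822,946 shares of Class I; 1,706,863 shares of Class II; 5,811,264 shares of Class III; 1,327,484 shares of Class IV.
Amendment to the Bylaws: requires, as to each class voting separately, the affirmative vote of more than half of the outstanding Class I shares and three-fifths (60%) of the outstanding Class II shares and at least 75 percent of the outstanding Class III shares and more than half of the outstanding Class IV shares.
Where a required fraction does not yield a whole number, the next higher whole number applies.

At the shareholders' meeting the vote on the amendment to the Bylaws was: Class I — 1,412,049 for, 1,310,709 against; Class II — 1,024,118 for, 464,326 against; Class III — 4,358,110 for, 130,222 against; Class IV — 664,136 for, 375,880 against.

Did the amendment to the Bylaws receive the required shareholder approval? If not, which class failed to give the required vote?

Class I: a majority of 2822946 is 1411474; 1,411,474 required, 1,412,049 in favor — approved.
Class II: 3/5 of 1706863 = 1024117.80, rounded up to 1024118; 1,024,118 required, 1,024,118 in favor — approved.
Class III: 3/4 of 5811264 = 4358448; 4,358,448 required, 4,358,110 in favor — not approved.
Class IV: a majority of 1327484 is 663743; 663,743 required, 664,136 in favor — approved.

Not approved — the Class III shares did not give the required vote.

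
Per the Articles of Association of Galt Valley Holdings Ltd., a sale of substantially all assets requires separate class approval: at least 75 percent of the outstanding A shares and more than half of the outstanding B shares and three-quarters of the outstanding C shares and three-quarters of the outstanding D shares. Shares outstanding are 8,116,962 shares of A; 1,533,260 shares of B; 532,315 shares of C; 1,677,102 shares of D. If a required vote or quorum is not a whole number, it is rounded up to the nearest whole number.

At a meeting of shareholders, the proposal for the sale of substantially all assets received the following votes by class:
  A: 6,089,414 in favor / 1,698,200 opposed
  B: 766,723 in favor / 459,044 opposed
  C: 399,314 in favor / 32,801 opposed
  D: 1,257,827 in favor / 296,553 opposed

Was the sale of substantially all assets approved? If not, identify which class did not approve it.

A: 3/4 of 8116962 = 6087721.50, rounded up to 6087722; 6,087,722 required, 6,089,414 in favor — approved.
B: a majority of 1533260 is 766631; 766,631 required, 766,723 in favor — approved.
C: 3/4 of 532315 = 399236.25, rounded up to 399237; 399,237 required, 399,314 in favor — approved.
D: 3/4 of 1677102 = 1257826.50, rounded up to 1257827; 1,257,827 required, 1,257,827 in favor — approved.

Approved — every class gave the required vote.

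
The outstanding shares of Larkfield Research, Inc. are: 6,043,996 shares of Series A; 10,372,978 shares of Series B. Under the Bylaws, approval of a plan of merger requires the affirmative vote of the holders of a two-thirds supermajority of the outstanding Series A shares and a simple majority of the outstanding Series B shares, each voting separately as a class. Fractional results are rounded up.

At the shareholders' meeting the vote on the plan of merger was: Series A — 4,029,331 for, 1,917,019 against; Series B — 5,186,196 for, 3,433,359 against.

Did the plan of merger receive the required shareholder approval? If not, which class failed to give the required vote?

Not approved — the Series B shares did not give the required vote.

Series A: 2/3 of 6043996 = 4029330.67, rounded up to 4029331; 4,029,331 required, 4,029,331 in favor — approved.
Series B: a majority of 10372978 is 5186490; 5,186,490 required, 5,186,196 in favor — not approved.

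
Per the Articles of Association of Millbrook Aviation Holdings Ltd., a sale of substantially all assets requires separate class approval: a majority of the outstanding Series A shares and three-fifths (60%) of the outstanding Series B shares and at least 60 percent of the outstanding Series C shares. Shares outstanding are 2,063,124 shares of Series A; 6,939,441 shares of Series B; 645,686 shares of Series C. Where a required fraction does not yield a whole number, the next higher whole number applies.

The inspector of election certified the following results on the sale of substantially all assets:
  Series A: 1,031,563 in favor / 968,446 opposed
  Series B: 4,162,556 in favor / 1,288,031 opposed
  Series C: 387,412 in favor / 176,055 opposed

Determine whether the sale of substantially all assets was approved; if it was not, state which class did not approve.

Series A: a majority of 2063124 is 1031563; 1,031,563 required, 1,031,563 in favor — approved.
Series B: 3/5 of 6939441 = 4163664.60, rounded up to 4163665; 4,163,665 required, 4,162,556 in favor — not approved.
Series C: 3/5 of 645686 = 387411.60, rounded up to 387412; 387,412 required, 387,412 in favor — approved.

Not approved — the Series B shares did not give the required vote.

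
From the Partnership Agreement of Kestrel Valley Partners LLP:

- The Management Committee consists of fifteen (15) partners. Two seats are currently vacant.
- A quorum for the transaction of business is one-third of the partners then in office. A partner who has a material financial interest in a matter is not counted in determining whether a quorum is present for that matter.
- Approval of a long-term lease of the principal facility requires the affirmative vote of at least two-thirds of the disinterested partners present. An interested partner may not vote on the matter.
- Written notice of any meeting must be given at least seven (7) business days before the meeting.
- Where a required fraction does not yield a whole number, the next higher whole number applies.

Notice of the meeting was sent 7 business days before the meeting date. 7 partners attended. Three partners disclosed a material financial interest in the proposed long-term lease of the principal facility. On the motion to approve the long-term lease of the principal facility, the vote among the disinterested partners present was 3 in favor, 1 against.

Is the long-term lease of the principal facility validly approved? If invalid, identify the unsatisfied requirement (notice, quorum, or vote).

Notice: 7 business days given; 7 required (7 ≥ 7). Satisfied.
Quorum: 7 present, but the 3 interested partners do not count, leaving 4. Quorum is 5. Not satisfied.
Vote: the long-term lease of the principal facility requires two-thirds of the disinterested partners present (7 − 3 = 4). 2/3 of 4 = 2.67, rounded up to 3, so 3 affirmative votes are needed; 3 voted in favor. Satisfied. (Moot — without a quorum no business can be validly transacted.)

Invalid — quorum requirement not satisfied.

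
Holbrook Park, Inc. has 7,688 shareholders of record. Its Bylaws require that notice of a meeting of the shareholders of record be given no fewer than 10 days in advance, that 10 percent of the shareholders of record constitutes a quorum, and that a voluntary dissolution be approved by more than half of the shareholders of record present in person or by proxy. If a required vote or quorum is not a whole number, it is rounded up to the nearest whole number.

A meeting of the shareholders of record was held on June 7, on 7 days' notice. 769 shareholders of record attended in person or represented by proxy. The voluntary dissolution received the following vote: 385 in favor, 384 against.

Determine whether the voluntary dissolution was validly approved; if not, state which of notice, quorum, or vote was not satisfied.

Notice: 7 days given; 10 required. Not satisfied.
Quorum: 10% of 7,688 = 768.80, rounded up to 769; 769 present. Satisfied.
Vote: requires a majority of those present (769); a majority of 769 is 385, so 385 needed; 385 in favor. Satisfied.

Invalid — notice requirement not satisfied.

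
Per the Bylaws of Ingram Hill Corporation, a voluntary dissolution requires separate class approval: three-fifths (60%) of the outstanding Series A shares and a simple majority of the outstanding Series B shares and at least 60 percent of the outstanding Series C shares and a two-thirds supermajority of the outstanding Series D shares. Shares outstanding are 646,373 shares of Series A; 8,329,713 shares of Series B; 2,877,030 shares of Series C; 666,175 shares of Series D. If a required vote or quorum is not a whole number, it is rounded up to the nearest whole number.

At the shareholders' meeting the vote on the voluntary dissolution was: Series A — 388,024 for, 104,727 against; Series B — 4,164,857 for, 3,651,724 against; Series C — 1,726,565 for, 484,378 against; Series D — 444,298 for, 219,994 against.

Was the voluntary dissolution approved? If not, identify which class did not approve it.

Approved — every class gave the required vote.

Series A: 3/5 of 646373 = 387823.80, rounded up to 387824; 387,824 required, 388,024 in favor — approved.
Series B: a majority of 8329713 is 4164857; 4,164,857 required, 4,164,857 in favor — approved.
Series C: 3/5 of 2877030 = 1726218; 1,726,218 required, 1,726,565 in favor — approved.
Series D: 2/3 of 666175 = 444116.67, rounded up to 444117; 444,117 required, 444,298 in favor — approved.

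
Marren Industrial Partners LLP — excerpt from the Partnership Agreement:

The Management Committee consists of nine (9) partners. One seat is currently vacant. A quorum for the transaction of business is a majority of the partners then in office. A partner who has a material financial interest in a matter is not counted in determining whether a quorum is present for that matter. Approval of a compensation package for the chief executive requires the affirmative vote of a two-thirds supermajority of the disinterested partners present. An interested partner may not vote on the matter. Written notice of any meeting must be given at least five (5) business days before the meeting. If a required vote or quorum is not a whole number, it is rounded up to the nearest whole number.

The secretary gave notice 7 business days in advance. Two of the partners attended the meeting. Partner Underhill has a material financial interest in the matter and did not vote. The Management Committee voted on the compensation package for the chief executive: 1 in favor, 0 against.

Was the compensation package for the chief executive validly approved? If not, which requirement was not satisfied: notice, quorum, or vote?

Notice: 7 business days given; 5 required (7 ≥ 5). Satisfied.
Quorum: 2 present, but the 1 interested partner does not count, leaving 1. Quorum is 5. Not satisfied.
Vote: the compensation package for the chief executive requires two-thirds of the disinterested partners present (2 − 1 = 1). 2/3 of 1 = 0.67, rounded up to 1, so 1 affirmative vote is needed; 1 voted in favor. Satisfied. (Moot — without a quorum no business can be validly transacted.)

Invalid — quorum requirement not satisfied.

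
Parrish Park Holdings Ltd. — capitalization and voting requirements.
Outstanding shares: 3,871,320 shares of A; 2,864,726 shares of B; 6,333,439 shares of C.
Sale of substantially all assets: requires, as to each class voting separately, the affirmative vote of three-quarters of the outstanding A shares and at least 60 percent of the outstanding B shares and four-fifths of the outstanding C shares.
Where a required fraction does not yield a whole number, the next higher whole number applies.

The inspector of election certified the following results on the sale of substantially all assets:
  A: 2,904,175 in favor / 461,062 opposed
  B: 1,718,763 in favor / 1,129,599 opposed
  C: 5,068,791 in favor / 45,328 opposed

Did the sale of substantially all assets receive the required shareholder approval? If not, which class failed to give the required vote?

Not approved — the B shares did not give the required vote.

A: 3/4 of 3871320 = 2903490; 2,903,490 required, 2,904,175 in favor — approved.
B: 3/5 of 2864726 = 1718835.60, rounded up to 1718836; 1,718,836 required, 1,718,763 in favor — not approved.
C: 4/5 of 6333439 = 5066751.20, rounded up to 5066752; 5,066,752 required, 5,068,791 in favor — approved.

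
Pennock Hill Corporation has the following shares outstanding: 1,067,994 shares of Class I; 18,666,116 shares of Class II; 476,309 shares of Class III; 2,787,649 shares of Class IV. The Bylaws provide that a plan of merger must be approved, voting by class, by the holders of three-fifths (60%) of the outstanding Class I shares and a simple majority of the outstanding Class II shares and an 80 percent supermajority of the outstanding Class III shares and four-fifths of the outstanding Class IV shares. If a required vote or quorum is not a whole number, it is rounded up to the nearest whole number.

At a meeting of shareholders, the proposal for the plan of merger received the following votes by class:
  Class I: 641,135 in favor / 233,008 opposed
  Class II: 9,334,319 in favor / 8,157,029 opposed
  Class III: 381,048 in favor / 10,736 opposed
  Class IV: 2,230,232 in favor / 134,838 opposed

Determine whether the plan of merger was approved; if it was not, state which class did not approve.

Class I: 3/5 of 1067994 = 640796.40, rounded up to 640797; 640,797 required, 641,135 in favor — approved.
Class II: a majority of 18666116 is 9333059; 9,333,059 required, 9,334,319 in favor — approved.
Class III: 4/5 of 476309 = 381047.20, rounded up to 381048; 381,048 required, 381,048 in favor — approved.
Class IV: 4/5 of 2787649 = 2230119.20, rounded up to 2230120; 2,230,120 required, 2,230,232 in favor — approved.

Approved — every class gave the required vote.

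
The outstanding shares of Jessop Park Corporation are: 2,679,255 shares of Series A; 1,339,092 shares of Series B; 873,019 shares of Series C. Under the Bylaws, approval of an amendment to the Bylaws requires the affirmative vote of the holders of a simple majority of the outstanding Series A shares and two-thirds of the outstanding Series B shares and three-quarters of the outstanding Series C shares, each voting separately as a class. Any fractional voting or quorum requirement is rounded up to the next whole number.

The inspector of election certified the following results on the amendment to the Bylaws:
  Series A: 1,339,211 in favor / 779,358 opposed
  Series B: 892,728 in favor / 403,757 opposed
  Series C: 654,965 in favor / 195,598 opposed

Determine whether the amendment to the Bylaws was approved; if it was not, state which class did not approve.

Not approved — the Series A shares did not give the required vote.

Series A: a majority of 2679255 is 1339628; 1,339,628 required, 1,339,211 in favor — not approved.
Series B: 2/3 of 1339092 = 892728; 892,728 required, 892,728 in favor — approved.
Series C: 3/4 of 873019 = 654764.25, rounded up to 654765; 654,765 required, 654,965 in favor — approved.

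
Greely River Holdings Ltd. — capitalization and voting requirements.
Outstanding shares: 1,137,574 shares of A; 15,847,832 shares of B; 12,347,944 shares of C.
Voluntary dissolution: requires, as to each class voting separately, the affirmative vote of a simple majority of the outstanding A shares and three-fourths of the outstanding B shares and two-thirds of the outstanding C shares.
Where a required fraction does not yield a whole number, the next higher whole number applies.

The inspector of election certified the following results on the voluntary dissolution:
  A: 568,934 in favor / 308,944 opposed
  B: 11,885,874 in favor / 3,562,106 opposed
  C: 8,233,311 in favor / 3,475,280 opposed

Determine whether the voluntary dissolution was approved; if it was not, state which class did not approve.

Approved — every class gave the required vote.

A: a majority of 1137574 is 568788; 568,788 required, 568,934 in favor — approved.
B: 3/4 of 15847832 = 11885874; 11,885,874 required, 11,885,874 in favor — approved.
C: 2/3 of 12347944 = 8231962.67, rounded up to 8231963; 8,231,963 required, 8,233,311 in favor — approved.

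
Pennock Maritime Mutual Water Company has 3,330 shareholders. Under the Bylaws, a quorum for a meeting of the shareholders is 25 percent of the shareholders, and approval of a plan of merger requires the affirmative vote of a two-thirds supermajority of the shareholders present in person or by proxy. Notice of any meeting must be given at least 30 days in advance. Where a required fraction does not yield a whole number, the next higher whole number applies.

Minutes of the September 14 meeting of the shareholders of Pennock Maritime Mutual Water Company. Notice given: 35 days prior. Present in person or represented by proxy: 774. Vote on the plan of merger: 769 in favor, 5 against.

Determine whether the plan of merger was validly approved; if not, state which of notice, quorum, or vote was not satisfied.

Invalid — quorum requirement not satisfied.

Notice: 35 days given; 30 required. Satisfied.
Quorum: 25% of 3,330 = 832.50, rounded up to 833; 774 present. Not satisfied.
Vote: requires two-thirds of those present (774); 2/3 of 774 = 516, so 516 needed; 769 in favor. Satisfied.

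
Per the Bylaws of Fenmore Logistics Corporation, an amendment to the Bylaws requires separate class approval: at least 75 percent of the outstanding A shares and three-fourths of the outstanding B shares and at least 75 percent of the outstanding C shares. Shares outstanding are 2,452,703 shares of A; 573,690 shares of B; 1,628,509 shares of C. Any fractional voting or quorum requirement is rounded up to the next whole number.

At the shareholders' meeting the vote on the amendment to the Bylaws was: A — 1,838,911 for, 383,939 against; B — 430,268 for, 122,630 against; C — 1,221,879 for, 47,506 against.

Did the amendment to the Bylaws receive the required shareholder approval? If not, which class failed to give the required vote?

A: 3/4 of 2452703 = 1839527.25, rounded up to 1839528; 1,839,528 required, 1,838,911 in favor — not approved.
B: 3/4 of 573690 = 430267.50, rounded up to 430268; 430,268 required, 430,268 in favor — approved.
C: 3/4 of 1628509 = 1221381.75, rounded up to 1221382; 1,221,382 required, 1,221,879 in favor — approved.

Not approved — the A shares did not give the required vote.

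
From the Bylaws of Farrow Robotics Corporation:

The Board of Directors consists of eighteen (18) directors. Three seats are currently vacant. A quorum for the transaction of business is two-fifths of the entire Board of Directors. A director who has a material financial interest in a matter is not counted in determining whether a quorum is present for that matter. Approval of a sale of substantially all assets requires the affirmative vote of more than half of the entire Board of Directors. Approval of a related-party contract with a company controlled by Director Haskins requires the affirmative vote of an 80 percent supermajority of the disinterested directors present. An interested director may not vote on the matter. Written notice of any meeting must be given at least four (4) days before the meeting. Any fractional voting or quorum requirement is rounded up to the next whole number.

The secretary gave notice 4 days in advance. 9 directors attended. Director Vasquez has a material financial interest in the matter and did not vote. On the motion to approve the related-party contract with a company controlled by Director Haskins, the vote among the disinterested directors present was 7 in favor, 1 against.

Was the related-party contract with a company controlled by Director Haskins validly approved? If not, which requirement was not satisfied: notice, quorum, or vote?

Valid — all requirements satisfied.

Notice: 4 days given; 4 required (4 ≥ 4). Satisfied.
Quorum: 9 present, but the 1 interested director does not count, leaving 8. Quorum is 8. Satisfied.
Vote: the related-party contract with a company controlled by Director Haskins requires four-fifths of the disinterested directors present (9 − 1 = 8). 4/5 of 8 = 6.40, rounded up to 7, so 7 affirmative votes are needed; 7 voted in favor. Satisfied.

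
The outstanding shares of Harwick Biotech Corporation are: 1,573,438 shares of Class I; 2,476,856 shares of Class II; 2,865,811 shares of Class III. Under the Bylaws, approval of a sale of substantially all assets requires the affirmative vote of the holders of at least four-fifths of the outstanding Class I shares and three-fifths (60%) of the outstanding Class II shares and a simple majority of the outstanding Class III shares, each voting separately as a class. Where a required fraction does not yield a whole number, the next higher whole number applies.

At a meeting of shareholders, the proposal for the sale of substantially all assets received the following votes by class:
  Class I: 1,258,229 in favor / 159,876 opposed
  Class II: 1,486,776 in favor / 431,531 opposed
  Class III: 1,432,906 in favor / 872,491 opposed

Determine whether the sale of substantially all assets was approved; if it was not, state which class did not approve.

Class I: 4/5 of 1573438 = 1258750.40, rounded up to 1258751; 1,258,751 required, 1,258,229 in favor — not approved.
Class II: 3/5 of 2476856 = 1486113.60, rounded up to 1486114; 1,486,114 required, 1,486,776 in favor — approved.
Class III: a majority of 2865811 is 1432906; 1,432,906 required, 1,432,906 in favor — approved.

Not approved — the Class I shares did not give the required vote.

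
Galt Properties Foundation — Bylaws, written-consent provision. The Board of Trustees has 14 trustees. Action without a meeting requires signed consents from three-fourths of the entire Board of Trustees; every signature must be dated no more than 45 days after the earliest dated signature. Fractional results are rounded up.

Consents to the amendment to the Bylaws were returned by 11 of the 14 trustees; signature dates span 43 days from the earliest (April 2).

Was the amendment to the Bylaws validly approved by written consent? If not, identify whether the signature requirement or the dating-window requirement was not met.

Effective — both the signature and dating-window requirements are satisfied.

Signatures required: three-fourths of 14 — 3/4 of 14 = 10.50, rounded up to 11, so 11 needed; 11 signed. Sufficient.
Dating window: the latest signature is 43 days after the earliest; the limit is 45 days. Within the window.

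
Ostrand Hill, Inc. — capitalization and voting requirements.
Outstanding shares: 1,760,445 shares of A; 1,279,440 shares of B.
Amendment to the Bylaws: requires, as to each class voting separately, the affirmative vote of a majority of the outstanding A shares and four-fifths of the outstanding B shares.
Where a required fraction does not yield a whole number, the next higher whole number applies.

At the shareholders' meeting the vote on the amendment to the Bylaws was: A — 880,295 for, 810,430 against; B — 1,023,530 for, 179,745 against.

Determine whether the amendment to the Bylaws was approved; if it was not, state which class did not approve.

Not approved — the B shares did not give the required vote.

A: a majority of 1760445 is 880223; 880,223 required, 880,295 in favor — approved.
B: 4/5 of 1279440 = 1023552; 1,023,552 required, 1,023,530 in favor — not approved.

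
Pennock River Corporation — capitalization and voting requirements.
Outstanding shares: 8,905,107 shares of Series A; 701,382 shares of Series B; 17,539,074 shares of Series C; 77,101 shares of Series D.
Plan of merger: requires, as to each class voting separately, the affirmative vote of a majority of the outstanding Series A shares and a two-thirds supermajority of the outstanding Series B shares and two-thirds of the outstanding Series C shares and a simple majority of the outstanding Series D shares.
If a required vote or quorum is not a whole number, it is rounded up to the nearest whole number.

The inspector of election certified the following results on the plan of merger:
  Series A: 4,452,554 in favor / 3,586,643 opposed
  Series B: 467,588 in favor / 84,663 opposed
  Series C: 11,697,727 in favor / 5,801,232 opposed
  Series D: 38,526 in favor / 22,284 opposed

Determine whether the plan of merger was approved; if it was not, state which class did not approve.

Series A: a majority of 8905107 is 4452554; 4,452,554 required, 4,452,554 in favor — approved.
Series B: 2/3 of 701382 = 467588; 467,588 required, 467,588 in favor — approved.
Series C: 2/3 of 17539074 = 11692716; 11,692,716 required, 11,697,727 in favor — approved.
Series D: a majority of 77101 is 38551; 38,551 required, 38,526 in favor — not approved.

Not approved — the Series D shares did not give the required vote.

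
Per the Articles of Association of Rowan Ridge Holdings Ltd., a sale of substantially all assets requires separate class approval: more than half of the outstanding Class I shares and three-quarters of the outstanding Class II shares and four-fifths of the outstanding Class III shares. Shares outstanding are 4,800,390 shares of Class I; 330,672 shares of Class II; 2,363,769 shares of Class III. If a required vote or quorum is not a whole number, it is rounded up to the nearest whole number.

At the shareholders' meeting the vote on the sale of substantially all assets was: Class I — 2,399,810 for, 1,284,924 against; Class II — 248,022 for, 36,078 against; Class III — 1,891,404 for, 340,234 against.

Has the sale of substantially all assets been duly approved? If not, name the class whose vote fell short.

Class I: a majority of 4800390 is 2400196; 2,400,196 required, 2,399,810 in favor — not approved.
Class II: 3/4 of 330672 = 248004; 248,004 required, 248,022 in favor — approved.
Class III: 4/5 of 2363769 = 1891015.20, rounded up to 1891016; 1,891,016 required, 1,891,404 in favor — approved.

Not approved — the Class I shares did not give the required vote.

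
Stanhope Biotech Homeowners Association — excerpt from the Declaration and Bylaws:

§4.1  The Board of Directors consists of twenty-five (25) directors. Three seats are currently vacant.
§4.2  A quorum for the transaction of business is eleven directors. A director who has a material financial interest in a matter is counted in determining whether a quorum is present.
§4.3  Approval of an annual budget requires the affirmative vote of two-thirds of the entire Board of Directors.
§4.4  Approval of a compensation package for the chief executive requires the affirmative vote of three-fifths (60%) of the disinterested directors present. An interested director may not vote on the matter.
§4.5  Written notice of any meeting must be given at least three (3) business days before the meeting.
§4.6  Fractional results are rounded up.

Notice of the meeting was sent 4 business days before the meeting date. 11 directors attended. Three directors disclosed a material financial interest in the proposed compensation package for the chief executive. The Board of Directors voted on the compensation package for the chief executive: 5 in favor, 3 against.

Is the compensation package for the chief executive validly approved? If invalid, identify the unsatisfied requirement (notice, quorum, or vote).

Valid — all requirements satisfied.

Notice: 4 business days given; 3 required (4 ≥ 3). Satisfied.
Quorum: 11 present (interested directors count toward quorum); quorum is 11. Satisfied.
Vote: the compensation package for the chief executive requires three-fifths of the disinterested directors present (11 − 3 = 8). 3/5 of 8 = 4.80, rounded up to 5, so 5 affirmative votes are needed; 5 voted in favor. Satisfied.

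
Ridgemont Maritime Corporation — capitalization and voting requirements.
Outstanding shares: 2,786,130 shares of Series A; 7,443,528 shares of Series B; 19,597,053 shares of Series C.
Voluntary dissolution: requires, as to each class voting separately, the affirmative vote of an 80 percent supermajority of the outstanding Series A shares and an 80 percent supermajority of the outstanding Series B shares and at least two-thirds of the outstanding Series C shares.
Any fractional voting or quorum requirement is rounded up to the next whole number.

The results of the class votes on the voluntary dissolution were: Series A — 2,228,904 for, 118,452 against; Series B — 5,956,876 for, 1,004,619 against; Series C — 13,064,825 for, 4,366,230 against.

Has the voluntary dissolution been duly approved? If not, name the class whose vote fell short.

Approved — every class gave the required vote.

Series A: 4/5 of 2786130 = 2228904; 2,228,904 required, 2,228,904 in favor — approved.
Series B: 4/5 of 7443528 = 5954822.40, rounded up to 5954823; 5,954,823 required, 5,956,876 in favor — approved.
Series C: 2/3 of 19597053 = 13064702; 13,064,702 required, 13,064,825 in favor — approved.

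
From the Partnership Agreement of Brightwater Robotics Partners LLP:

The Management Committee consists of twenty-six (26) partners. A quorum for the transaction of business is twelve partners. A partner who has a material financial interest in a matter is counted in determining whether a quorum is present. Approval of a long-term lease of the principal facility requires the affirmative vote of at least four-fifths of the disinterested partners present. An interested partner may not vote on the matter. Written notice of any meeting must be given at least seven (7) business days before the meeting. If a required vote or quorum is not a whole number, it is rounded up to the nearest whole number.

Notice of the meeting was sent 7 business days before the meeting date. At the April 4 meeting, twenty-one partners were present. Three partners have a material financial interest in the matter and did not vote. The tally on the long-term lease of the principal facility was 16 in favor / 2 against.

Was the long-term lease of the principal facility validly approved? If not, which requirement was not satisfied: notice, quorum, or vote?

Notice: 7 business days given; 7 required (7 ≥ 7). Satisfied.
Quorum: 21 present (interested partners count toward quorum); quorum is 12. Satisfied.
Vote: the long-term lease of the principal facility requires four-fifths of the disinterested partners present (21 − 3 = 18). 4/5 of 18 = 14.40, rounded up to 15, so 15 affirmative votes are needed; 16 voted in favor. Satisfied.

Valid — all requirements satisfied.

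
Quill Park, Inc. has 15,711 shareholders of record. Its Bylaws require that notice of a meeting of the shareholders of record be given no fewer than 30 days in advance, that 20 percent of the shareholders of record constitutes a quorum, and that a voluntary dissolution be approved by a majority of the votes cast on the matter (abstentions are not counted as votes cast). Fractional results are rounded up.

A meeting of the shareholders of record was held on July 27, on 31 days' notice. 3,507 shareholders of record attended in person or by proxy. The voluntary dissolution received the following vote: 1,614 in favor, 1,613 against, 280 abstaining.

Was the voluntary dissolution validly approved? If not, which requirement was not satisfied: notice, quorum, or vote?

Valid — all requirements satisfied.

Notice: 31 days given; 30 required. Satisfied.
Quorum: 20% of 15,711 = 3,142.20, rounded up to 3,143; 3,507 present. Satisfied.
Vote: requires a majority of the votes cast (3,507 − 280 abstaining = 3,227); a majority of 3227 is 1614, so 1,614 needed; 1,614 in favor. Satisfied.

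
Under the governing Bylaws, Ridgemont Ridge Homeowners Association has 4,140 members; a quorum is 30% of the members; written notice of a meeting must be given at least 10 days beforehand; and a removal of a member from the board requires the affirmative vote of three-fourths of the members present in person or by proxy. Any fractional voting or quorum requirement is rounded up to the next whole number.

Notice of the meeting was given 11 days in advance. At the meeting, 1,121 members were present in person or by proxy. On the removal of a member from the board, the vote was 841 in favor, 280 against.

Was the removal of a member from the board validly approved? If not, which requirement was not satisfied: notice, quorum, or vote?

Invalid — quorum requirement not satisfied.

Notice: 11 days given; 10 required. Satisfied.
Quorum: 30% of 4,140 = 1,242; 1,121 present. Not satisfied.
Vote: requires three-fourths of those present (1,121); 3/4 of 1121 = 840.75, rounded up to 841, so 841 needed; 841 in favor. Satisfied.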